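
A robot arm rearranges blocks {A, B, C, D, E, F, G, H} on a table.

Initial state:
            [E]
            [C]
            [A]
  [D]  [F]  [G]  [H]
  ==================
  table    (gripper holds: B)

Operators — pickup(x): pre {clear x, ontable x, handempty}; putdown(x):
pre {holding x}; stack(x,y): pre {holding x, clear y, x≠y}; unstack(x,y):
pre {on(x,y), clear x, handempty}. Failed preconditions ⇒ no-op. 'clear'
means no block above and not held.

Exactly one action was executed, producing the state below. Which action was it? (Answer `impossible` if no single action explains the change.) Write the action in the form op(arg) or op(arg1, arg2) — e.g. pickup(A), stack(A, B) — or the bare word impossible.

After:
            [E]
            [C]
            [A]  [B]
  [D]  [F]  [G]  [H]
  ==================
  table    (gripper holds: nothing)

stack(B, H)

target: towers=[D; F; G/A/C/E; H/B] holding=-
        putdown(B) → towers=[B; D; F; G/A/C/E; H] holding=-
       stack(B, E) → towers=[D; F; G/A/C/E/B; H] holding=-
       stack(B, H) → towers=[D; F; G/A/C/E; H/B] holding=-  ← match
       stack(B, F) → towers=[D; F/B; G/A/C/E; H] holding=-
       stack(B, D) → towers=[D/B; F; G/A/C/E; H] holding=-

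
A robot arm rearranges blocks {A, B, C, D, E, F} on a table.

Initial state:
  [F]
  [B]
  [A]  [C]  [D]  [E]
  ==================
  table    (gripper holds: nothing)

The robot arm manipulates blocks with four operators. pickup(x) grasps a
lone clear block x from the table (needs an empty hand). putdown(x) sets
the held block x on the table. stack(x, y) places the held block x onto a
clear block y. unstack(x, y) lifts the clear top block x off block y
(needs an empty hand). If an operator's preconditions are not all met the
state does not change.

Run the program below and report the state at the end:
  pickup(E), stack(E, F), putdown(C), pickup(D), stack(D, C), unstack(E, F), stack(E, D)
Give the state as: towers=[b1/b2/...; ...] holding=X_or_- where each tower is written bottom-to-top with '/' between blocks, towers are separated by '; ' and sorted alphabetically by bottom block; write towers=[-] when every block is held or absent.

step 1 (pickup(E)): towers=[A/B/F; C; D] holding=E
step 2 (stack(E, F)): towers=[A/B/F/E; C; D] holding=-
step 3 (putdown(C)) [no-op]: towers=[A/B/F/E; C; D] holding=-
step 4 (pickup(D)): towers=[A/B/F/E; C] holding=D
step 5 (stack(D, C)): towers=[A/B/F/E; C/D] holding=-
step 6 (unstack(E, F)): towers=[A/B/F; C/D] holding=E
step 7 (stack(E, D)): towers=[A/B/F; C/D/E] holding=-

towers=[A/B/F; C/D/E] holding=-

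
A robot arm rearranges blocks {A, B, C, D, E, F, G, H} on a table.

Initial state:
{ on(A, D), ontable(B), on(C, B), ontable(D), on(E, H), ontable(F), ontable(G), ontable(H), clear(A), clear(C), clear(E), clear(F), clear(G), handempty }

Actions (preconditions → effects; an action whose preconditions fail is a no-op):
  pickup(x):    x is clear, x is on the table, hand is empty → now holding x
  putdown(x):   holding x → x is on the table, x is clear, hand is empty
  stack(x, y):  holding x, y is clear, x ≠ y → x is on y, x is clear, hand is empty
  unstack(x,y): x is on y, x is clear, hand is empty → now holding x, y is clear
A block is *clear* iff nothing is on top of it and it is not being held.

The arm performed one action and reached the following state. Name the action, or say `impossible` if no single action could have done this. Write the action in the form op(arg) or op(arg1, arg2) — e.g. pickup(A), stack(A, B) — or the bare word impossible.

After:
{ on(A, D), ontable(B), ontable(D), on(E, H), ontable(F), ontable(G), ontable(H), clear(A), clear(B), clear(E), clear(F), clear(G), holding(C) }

unstack(C, B)

target: towers=[B; D/A; F; G; H/E] holding=C
         pickup(G) → towers=[B/C; D/A; F; H/E] holding=G
     unstack(A, D) → towers=[B/C; D; F; G; H/E] holding=A
     unstack(E, H) → towers=[B/C; D/A; F; G; H] holding=E
         pickup(F) → towers=[B/C; D/A; G; H/E] holding=F
     unstack(C, B) → towers=[B; D/A; F; G; H/E] holding=C  ← match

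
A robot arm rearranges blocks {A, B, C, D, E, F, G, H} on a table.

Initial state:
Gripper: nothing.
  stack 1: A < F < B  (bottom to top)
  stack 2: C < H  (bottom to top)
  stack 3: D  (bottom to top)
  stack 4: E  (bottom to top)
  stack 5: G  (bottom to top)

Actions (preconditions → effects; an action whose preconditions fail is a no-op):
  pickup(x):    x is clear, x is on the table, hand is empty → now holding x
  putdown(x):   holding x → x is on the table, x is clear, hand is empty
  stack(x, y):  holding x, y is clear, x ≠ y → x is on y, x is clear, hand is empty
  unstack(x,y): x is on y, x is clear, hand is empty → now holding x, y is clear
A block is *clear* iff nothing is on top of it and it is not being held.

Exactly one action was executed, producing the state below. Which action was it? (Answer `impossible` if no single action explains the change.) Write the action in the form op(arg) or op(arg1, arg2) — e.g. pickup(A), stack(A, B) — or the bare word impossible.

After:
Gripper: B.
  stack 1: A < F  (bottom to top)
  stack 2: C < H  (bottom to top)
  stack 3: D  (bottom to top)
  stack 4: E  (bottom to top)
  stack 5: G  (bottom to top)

unstack(B, F)

target: towers=[A/F; C/H; D; E; G] holding=B
         pickup(G) → towers=[A/F/B; C/H; D; E] holding=G
         pickup(E) → towers=[A/F/B; C/H; D; G] holding=E
     unstack(H, C) → towers=[A/F/B; C; D; E; G] holding=H
     unstack(B, F) → towers=[A/F; C/H; D; E; G] holding=B  ← match
         pickup(D) → towers=[A/F/B; C/H; E; G] holding=D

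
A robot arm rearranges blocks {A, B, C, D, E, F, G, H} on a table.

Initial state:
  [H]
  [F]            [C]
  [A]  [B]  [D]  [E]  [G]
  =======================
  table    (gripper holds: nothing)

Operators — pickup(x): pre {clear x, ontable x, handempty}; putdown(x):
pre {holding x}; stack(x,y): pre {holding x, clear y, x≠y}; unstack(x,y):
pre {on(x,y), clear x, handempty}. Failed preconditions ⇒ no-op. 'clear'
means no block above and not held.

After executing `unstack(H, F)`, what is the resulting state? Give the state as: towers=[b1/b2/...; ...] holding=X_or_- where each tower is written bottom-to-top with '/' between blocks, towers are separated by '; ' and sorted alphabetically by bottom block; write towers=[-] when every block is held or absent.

towers=[A/F; B; D; E/C; G] holding=H

before: towers=[A/F/H; B; D; E/C; G] holding=-
pre[unstack(H, F)]: on(H,F) ✓, clear(H) ✓, handempty ✓
all met → apply unstack(H, F)
after:  towers=[A/F; B; D; E/C; G] holding=H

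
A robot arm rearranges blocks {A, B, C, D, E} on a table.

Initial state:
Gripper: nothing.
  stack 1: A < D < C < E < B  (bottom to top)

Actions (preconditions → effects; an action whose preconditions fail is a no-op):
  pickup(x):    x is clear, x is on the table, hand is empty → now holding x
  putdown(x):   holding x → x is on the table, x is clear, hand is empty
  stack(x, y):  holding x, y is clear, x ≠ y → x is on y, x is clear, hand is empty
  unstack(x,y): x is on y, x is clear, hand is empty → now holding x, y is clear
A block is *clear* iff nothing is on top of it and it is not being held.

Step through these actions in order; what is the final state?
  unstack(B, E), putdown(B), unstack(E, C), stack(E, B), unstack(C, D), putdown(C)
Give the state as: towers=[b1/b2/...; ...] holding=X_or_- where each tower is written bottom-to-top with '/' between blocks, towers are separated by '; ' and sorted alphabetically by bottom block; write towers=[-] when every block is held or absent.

step 1 (unstack(B, E)): towers=[A/D/C/E] holding=B
step 2 (putdown(B)): towers=[A/D/C/E; B] holding=-
step 3 (unstack(E, C)): towers=[A/D/C; B] holding=E
step 4 (stack(E, B)): towers=[A/D/C; B/E] holding=-
step 5 (unstack(C, D)): towers=[A/D; B/E] holding=C
step 6 (putdown(C)): towers=[A/D; B/E; C] holding=-

towers=[A/D; B/E; C] holding=-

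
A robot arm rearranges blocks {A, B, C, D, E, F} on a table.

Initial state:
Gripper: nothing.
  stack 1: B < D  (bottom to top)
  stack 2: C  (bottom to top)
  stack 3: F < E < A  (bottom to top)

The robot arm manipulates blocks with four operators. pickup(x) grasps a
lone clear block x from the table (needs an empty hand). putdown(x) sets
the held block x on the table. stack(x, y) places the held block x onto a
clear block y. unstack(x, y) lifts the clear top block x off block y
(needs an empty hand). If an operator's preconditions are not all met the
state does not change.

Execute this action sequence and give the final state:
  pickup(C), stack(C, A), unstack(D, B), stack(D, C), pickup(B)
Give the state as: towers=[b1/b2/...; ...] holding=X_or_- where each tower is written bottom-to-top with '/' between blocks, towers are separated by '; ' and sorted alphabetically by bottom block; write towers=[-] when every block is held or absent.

towers=[F/E/A/C/D] holding=B

step 1 (pickup(C)): towers=[B/D; F/E/A] holding=C
step 2 (stack(C, A)): towers=[B/D; F/E/A/C] holding=-
step 3 (unstack(D, B)): towers=[B; F/E/A/C] holding=D
step 4 (stack(D, C)): towers=[B; F/E/A/C/D] holding=-
step 5 (pickup(B)): towers=[F/E/A/C/D] holding=B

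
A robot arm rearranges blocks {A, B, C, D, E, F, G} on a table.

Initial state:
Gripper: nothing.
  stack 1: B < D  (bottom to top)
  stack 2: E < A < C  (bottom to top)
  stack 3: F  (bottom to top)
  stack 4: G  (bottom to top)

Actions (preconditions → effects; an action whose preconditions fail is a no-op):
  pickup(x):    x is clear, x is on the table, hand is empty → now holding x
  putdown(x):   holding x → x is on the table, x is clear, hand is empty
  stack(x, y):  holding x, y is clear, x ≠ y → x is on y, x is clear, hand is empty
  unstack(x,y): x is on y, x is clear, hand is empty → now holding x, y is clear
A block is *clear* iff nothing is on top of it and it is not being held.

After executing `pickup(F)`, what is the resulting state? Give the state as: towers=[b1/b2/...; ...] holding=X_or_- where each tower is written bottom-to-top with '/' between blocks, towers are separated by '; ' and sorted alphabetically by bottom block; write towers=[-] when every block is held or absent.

before: towers=[B/D; E/A/C; F; G] holding=-
pre[pickup(F)]: clear(F) ✓, ontable(F) ✓, handempty ✓
all met → apply pickup(F)
after:  towers=[B/D; E/A/C; G] holding=F

towers=[B/D; E/A/C; G] holding=F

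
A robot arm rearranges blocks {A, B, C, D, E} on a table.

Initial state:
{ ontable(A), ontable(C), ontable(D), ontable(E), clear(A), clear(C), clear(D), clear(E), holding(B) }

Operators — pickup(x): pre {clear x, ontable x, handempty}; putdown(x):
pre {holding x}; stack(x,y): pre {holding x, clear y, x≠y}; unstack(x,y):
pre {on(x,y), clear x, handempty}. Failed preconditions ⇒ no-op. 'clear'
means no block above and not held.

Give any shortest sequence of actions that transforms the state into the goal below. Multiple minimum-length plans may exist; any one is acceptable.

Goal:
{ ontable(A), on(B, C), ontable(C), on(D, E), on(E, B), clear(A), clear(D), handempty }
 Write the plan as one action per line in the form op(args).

stack(B, C)
pickup(E)
stack(E, B)
pickup(D)
stack(D, E)

step 1 (stack(B, C)): towers=[A; C/B; D; E] holding=-
step 2 (pickup(E)): towers=[A; C/B; D] holding=E
step 3 (stack(E, B)): towers=[A; C/B/E; D] holding=-
step 4 (pickup(D)): towers=[A; C/B/E] holding=D
step 5 (stack(D, E)): towers=[A; C/B/E/D] holding=-
goal check: towers=[A; C/B/E/D] holding=- — reached (length 5, optimal by BFS)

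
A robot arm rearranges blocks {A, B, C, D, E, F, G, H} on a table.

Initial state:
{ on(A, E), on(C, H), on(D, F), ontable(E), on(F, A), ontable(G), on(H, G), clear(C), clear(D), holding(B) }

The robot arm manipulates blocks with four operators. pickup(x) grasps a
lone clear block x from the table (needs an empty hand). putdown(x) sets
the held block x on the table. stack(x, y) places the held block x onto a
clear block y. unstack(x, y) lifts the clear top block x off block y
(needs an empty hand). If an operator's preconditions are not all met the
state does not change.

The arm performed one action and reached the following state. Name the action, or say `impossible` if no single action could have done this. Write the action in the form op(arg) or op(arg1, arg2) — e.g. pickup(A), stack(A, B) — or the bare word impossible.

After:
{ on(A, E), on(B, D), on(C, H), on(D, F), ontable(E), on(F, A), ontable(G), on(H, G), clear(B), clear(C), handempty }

target: towers=[E/A/F/D/B; G/H/C] holding=-
        putdown(B) → towers=[B; E/A/F/D; G/H/C] holding=-
       stack(B, D) → towers=[E/A/F/D/B; G/H/C] holding=-  ← match
       stack(B, C) → towers=[E/A/F/D; G/H/C/B] holding=-

stack(B, D)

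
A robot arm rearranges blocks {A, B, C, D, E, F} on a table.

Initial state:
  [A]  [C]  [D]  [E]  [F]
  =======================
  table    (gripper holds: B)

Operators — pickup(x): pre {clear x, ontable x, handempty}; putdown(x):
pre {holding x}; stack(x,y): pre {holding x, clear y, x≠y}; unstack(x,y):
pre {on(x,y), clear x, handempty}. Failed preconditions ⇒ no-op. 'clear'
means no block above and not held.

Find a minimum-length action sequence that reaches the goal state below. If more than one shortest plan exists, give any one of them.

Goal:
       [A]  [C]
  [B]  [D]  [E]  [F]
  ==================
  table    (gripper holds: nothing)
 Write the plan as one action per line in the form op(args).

step 1 (putdown(B)): towers=[A; B; C; D; E; F] holding=-
step 2 (pickup(A)): towers=[B; C; D; E; F] holding=A
step 3 (stack(A, D)): towers=[B; C; D/A; E; F] holding=-
step 4 (pickup(C)): towers=[B; D/A; E; F] holding=C
step 5 (stack(C, E)): towers=[B; D/A; E/C; F] holding=-
goal check: towers=[B; D/A; E/C; F] holding=- — reached (length 5, optimal by BFS)

putdown(B)
pickup(A)
stack(A, D)
pickup(C)
stack(C, E)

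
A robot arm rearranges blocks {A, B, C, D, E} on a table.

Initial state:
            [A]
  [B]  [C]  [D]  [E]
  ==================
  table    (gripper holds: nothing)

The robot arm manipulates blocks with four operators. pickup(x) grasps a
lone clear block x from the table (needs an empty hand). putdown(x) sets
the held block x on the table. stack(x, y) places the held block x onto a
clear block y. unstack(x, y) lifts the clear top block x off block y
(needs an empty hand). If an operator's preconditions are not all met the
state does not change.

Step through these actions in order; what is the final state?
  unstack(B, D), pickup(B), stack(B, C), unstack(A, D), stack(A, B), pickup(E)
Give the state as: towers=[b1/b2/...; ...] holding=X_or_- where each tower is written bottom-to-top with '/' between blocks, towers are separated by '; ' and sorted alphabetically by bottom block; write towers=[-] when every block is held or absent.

towers=[C/B/A; D] holding=E

step 1 (unstack(B, D)) [no-op]: towers=[B; C; D/A; E] holding=-
step 2 (pickup(B)): towers=[C; D/A; E] holding=B
step 3 (stack(B, C)): towers=[C/B; D/A; E] holding=-
step 4 (unstack(A, D)): towers=[C/B; D; E] holding=A
step 5 (stack(A, B)): towers=[C/B/A; D; E] holding=-
step 6 (pickup(E)): towers=[C/B/A; D] holding=E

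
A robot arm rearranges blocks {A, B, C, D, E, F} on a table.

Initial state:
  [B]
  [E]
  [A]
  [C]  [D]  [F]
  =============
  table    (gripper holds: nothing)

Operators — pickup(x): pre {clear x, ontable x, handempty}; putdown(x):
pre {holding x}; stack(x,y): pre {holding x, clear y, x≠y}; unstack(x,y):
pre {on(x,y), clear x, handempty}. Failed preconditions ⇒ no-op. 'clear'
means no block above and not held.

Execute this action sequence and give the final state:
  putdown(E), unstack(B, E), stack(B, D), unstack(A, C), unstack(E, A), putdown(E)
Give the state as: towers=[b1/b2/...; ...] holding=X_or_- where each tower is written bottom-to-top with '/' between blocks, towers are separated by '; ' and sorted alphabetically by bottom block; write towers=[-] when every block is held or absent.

step 1 (putdown(E)) [no-op]: towers=[C/A/E/B; D; F] holding=-
step 2 (unstack(B, E)): towers=[C/A/E; D; F] holding=B
step 3 (stack(B, D)): towers=[C/A/E; D/B; F] holding=-
step 4 (unstack(A, C)) [no-op]: towers=[C/A/E; D/B; F] holding=-
step 5 (unstack(E, A)): towers=[C/A; D/B; F] holding=E
step 6 (putdown(E)): towers=[C/A; D/B; E; F] holding=-

towers=[C/A; D/B; E; F] holding=-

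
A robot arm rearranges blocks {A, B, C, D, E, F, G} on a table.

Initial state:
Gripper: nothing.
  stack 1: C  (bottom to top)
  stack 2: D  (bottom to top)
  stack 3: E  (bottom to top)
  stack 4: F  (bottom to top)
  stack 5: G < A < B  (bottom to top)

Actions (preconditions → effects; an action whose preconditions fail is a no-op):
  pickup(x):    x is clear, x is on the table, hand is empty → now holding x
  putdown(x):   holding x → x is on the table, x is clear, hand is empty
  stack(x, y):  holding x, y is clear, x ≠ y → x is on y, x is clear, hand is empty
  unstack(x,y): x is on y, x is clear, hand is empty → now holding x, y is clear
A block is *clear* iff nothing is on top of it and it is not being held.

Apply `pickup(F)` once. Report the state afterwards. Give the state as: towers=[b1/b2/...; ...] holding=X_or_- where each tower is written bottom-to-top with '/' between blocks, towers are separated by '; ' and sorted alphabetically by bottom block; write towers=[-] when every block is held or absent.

towers=[C; D; E; G/A/B] holding=F

before: towers=[C; D; E; F; G/A/B] holding=-
pre[pickup(F)]: clear(F) ✓, ontable(F) ✓, handempty ✓
all met → apply pickup(F)
after:  towers=[C; D; E; G/A/B] holding=F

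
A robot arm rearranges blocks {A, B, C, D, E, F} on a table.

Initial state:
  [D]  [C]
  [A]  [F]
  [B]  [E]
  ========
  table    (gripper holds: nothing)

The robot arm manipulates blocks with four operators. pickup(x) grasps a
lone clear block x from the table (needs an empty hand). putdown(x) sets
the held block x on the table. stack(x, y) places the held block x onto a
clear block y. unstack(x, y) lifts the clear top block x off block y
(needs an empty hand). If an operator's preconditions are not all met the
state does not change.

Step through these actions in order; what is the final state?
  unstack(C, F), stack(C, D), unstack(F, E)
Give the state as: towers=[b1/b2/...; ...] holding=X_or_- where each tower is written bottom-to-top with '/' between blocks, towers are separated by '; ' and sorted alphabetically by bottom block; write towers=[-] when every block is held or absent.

step 1 (unstack(C, F)): towers=[B/A/D; E/F] holding=C
step 2 (stack(C, D)): towers=[B/A/D/C; E/F] holding=-
step 3 (unstack(F, E)): towers=[B/A/D/C; E] holding=F

towers=[B/A/D/C; E] holding=F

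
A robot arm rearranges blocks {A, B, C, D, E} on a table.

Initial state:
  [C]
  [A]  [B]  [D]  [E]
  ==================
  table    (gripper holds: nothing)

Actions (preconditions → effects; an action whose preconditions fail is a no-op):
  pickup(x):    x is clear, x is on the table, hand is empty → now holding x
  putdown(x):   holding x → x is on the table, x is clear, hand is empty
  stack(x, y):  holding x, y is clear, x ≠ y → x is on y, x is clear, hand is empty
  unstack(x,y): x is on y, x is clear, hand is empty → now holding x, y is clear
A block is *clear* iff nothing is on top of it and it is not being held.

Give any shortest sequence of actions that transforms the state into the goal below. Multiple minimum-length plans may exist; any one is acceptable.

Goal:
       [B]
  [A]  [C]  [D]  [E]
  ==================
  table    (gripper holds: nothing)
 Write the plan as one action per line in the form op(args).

step 1 (unstack(C, A)): towers=[A; B; D; E] holding=C
step 2 (putdown(C)): towers=[A; B; C; D; E] holding=-
step 3 (pickup(B)): towers=[A; C; D; E] holding=B
step 4 (stack(B, C)): towers=[A; C/B; D; E] holding=-
goal check: towers=[A; C/B; D; E] holding=- — reached (length 4, optimal by BFS)

unstack(C, A)
putdown(C)
pickup(B)
stack(B, C)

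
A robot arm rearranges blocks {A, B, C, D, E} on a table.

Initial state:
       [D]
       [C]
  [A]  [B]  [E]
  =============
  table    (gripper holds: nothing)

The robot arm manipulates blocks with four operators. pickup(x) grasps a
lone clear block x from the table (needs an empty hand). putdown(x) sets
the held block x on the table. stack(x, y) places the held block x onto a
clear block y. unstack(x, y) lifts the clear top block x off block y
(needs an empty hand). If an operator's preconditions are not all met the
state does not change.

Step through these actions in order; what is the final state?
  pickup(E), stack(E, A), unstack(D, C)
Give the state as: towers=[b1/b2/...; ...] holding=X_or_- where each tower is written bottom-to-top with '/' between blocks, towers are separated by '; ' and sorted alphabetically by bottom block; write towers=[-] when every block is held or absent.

towers=[A/E; B/C] holding=D

step 1 (pickup(E)): towers=[A; B/C/D] holding=E
step 2 (stack(E, A)): towers=[A/E; B/C/D] holding=-
step 3 (unstack(D, C)): towers=[A/E; B/C] holding=D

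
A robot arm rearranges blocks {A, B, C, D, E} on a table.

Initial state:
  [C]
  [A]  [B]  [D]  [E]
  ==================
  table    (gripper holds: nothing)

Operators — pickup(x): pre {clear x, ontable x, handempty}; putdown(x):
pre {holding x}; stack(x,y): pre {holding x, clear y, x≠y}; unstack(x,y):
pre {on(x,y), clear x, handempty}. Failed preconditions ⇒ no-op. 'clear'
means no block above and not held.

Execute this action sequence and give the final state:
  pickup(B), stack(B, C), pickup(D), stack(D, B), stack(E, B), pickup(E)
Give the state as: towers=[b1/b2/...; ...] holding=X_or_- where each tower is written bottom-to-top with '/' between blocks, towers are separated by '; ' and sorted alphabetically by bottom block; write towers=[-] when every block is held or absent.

towers=[A/C/B/D] holding=E

step 1 (pickup(B)): towers=[A/C; D; E] holding=B
step 2 (stack(B, C)): towers=[A/C/B; D; E] holding=-
step 3 (pickup(D)): towers=[A/C/B; E] holding=D
step 4 (stack(D, B)): towers=[A/C/B/D; E] holding=-
step 5 (stack(E, B)) [no-op]: towers=[A/C/B/D; E] holding=-
step 6 (pickup(E)): towers=[A/C/B/D] holding=E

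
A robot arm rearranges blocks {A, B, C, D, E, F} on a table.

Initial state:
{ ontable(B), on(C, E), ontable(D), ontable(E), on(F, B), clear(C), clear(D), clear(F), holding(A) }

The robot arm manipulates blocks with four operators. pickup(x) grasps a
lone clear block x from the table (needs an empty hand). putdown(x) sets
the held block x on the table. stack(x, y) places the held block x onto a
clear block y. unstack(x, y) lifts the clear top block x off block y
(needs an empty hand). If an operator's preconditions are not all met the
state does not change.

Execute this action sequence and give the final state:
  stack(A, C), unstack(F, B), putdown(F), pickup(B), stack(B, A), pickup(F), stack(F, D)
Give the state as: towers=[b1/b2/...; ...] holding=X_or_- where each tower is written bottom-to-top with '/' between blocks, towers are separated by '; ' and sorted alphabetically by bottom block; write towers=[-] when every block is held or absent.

towers=[D/F; E/C/A/B] holding=-

step 1 (stack(A, C)): towers=[B/F; D; E/C/A] holding=-
step 2 (unstack(F, B)): towers=[B; D; E/C/A] holding=F
step 3 (putdown(F)): towers=[B; D; E/C/A; F] holding=-
step 4 (pickup(B)): towers=[D; E/C/A; F] holding=B
step 5 (stack(B, A)): towers=[D; E/C/A/B; F] holding=-
step 6 (pickup(F)): towers=[D; E/C/A/B] holding=F
step 7 (stack(F, D)): towers=[D/F; E/C/A/B] holding=-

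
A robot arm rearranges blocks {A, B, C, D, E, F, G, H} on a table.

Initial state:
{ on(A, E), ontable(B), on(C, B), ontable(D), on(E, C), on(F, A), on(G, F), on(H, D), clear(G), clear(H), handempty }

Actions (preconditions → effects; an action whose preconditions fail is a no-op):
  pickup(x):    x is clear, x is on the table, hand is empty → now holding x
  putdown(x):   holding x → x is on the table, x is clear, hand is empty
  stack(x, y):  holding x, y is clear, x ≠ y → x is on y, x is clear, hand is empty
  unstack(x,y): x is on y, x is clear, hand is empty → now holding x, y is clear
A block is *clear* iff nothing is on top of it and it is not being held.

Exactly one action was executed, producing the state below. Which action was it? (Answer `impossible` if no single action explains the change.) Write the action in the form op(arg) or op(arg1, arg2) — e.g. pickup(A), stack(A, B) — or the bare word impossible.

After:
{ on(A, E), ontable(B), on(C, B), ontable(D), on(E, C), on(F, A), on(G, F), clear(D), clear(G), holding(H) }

unstack(H, D)

target: towers=[B/C/E/A/F/G; D] holding=H
     unstack(G, F) → towers=[B/C/E/A/F; D/H] holding=G
     unstack(H, D) → towers=[B/C/E/A/F/G; D] holding=H  ← match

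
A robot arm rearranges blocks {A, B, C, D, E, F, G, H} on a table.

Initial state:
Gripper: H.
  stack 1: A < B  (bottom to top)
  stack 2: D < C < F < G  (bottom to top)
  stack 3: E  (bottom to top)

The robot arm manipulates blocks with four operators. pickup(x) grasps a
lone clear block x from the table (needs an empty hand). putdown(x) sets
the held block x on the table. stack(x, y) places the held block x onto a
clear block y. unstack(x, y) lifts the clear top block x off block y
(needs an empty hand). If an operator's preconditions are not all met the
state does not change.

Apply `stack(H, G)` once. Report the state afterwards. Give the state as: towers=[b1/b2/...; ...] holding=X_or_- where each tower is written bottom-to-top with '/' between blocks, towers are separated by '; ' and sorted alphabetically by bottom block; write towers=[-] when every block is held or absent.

towers=[A/B; D/C/F/G/H; E] holding=-

before: towers=[A/B; D/C/F/G; E] holding=H
pre[stack(H, G)]: holding(H) yes, clear(G) yes, H≠G yes
all met → apply stack(H, G)
after:  towers=[A/B; D/C/F/G/H; E] holding=-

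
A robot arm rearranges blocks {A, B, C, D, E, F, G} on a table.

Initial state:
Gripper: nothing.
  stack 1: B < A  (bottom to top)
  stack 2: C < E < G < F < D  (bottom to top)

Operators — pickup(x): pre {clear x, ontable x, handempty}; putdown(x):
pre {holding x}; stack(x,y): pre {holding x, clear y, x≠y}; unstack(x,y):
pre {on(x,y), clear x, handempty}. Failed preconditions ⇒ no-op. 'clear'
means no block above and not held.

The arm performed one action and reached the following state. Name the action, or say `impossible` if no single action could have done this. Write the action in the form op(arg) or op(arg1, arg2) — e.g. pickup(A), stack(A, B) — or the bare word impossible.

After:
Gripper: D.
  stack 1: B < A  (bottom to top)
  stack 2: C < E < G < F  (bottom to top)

unstack(D, F)

target: towers=[B/A; C/E/G/F] holding=D
     unstack(D, F) → towers=[B/A; C/E/G/F] holding=D  ← match
     unstack(A, B) → towers=[B; C/E/G/F/D] holding=A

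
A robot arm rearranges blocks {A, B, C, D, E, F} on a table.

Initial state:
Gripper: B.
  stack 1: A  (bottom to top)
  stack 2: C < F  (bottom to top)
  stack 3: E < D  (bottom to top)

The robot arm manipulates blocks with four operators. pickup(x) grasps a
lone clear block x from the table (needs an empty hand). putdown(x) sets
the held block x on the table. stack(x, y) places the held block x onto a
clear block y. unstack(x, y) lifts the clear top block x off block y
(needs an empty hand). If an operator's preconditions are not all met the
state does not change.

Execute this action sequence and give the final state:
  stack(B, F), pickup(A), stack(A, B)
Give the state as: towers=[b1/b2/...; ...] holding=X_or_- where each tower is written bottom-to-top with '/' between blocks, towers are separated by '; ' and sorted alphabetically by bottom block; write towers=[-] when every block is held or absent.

step 1 (stack(B, F)): towers=[A; C/F/B; E/D] holding=-
step 2 (pickup(A)): towers=[C/F/B; E/D] holding=A
step 3 (stack(A, B)): towers=[C/F/B/A; E/D] holding=-

towers=[C/F/B/A; E/D] holding=-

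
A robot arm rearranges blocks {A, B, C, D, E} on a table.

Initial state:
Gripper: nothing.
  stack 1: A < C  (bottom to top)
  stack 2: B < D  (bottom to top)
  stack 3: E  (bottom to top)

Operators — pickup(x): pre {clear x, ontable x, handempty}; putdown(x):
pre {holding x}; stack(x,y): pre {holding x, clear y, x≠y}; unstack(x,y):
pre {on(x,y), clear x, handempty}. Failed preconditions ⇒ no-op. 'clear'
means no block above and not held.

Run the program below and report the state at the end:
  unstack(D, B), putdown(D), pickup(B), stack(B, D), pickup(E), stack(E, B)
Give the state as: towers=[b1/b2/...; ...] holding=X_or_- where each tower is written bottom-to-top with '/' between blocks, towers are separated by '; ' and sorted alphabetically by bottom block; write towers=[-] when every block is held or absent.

step 1 (unstack(D, B)): towers=[A/C; B; E] holding=D
step 2 (putdown(D)): towers=[A/C; B; D; E] holding=-
step 3 (pickup(B)): towers=[A/C; D; E] holding=B
step 4 (stack(B, D)): towers=[A/C; D/B; E] holding=-
step 5 (pickup(E)): towers=[A/C; D/B] holding=E
step 6 (stack(E, B)): towers=[A/C; D/B/E] holding=-

towers=[A/C; D/B/E] holding=-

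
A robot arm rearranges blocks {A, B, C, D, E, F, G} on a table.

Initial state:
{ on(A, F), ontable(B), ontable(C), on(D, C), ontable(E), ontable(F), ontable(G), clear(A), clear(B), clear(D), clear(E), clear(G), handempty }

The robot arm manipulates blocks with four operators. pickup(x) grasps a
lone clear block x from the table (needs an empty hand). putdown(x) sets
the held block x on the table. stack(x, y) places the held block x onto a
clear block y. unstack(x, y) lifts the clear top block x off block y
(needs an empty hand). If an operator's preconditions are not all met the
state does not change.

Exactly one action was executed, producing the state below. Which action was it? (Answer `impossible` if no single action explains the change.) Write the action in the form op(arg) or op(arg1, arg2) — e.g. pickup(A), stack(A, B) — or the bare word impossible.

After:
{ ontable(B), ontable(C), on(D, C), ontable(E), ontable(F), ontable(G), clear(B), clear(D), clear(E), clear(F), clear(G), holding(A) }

unstack(A, F)

target: towers=[B; C/D; E; F; G] holding=A
         pickup(B) → towers=[C/D; E; F/A; G] holding=B
         pickup(G) → towers=[B; C/D; E; F/A] holding=G
     unstack(D, C) → towers=[B; C; E; F/A; G] holding=D
     unstack(A, F) → towers=[B; C/D; E; F; G] holding=A  ← match
         pickup(E) → towers=[B; C/D; F/A; G] holding=E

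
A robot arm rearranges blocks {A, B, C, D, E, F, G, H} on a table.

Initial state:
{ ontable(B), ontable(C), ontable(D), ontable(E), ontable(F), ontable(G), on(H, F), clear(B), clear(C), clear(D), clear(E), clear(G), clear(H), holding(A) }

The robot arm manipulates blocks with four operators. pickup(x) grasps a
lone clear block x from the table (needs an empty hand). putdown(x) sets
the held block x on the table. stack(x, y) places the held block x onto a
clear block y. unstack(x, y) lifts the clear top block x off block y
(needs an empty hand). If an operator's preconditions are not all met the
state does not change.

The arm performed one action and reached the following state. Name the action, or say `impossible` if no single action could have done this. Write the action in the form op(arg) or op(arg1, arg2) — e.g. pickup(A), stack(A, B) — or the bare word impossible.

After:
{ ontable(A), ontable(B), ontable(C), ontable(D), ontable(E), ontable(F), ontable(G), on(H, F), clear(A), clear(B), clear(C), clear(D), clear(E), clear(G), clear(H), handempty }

putdown(A)

target: towers=[A; B; C; D; E; F/H; G] holding=-
        putdown(A) → towers=[A; B; C; D; E; F/H; G] holding=-  ← match
       stack(A, G) → towers=[B; C; D; E; F/H; G/A] holding=-
       stack(A, E) → towers=[B; C; D; E/A; F/H; G] holding=-
       stack(A, H) → towers=[B; C; D; E; F/H/A; G] holding=-
       stack(A, B) → towers=[B/A; C; D; E; F/H; G] holding=-
       stack(A, D) → towers=[B; C; D/A; E; F/H; G] holding=-
       stack(A, C) → towers=[B; C/A; D; E; F/H; G] holding=-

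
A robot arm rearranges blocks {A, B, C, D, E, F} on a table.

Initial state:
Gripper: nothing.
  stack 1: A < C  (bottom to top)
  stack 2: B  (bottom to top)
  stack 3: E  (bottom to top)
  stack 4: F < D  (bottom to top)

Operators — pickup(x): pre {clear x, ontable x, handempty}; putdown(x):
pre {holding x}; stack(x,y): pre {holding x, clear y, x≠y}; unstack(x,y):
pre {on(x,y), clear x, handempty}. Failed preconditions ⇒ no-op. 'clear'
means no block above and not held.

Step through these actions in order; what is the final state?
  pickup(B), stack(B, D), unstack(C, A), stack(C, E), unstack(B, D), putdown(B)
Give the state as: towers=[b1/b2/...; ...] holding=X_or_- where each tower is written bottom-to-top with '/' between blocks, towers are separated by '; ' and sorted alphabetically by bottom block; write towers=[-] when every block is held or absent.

step 1 (pickup(B)): towers=[A/C; E; F/D] holding=B
step 2 (stack(B, D)): towers=[A/C; E; F/D/B] holding=-
step 3 (unstack(C, A)): towers=[A; E; F/D/B] holding=C
step 4 (stack(C, E)): towers=[A; E/C; F/D/B] holding=-
step 5 (unstack(B, D)): towers=[A; E/C; F/D] holding=B
step 6 (putdown(B)): towers=[A; B; E/C; F/D] holding=-

towers=[A; B; E/C; F/D] holding=-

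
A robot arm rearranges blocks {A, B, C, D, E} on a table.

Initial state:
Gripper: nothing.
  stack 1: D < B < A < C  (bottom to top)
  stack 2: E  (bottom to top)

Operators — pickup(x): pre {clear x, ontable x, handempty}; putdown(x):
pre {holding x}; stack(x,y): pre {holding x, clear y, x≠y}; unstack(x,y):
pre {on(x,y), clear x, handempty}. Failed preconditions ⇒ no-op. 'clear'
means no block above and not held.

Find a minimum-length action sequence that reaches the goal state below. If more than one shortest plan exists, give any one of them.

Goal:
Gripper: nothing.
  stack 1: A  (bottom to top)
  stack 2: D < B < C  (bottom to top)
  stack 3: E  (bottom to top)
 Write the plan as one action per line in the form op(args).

unstack(C, A)
putdown(C)
unstack(A, B)
putdown(A)
pickup(C)
stack(C, B)

step 1 (unstack(C, A)): towers=[D/B/A; E] holding=C
step 2 (putdown(C)): towers=[C; D/B/A; E] holding=-
step 3 (unstack(A, B)): towers=[C; D/B; E] holding=A
step 4 (putdown(A)): towers=[A; C; D/B; E] holding=-
step 5 (pickup(C)): towers=[A; D/B; E] holding=C
step 6 (stack(C, B)): towers=[A; D/B/C; E] holding=-
goal check: towers=[A; D/B/C; E] holding=- — reached (length 6, optimal by BFS)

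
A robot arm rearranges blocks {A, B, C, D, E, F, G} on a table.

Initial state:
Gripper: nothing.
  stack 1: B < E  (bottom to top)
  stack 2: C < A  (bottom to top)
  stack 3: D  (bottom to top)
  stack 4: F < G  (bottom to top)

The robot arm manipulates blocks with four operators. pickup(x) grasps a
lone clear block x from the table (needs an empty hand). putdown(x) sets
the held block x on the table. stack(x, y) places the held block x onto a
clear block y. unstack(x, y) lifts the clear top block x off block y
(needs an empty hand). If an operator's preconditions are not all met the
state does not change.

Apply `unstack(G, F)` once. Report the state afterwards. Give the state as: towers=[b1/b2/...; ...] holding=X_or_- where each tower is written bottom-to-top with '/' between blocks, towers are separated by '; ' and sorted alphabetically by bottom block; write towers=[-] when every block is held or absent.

before: towers=[B/E; C/A; D; F/G] holding=-
pre[unstack(G, F)]: on(G,F) ok, clear(G) ok, handempty ok
all met → apply unstack(G, F)
after:  towers=[B/E; C/A; D; F] holding=G

towers=[B/E; C/A; D; F] holding=G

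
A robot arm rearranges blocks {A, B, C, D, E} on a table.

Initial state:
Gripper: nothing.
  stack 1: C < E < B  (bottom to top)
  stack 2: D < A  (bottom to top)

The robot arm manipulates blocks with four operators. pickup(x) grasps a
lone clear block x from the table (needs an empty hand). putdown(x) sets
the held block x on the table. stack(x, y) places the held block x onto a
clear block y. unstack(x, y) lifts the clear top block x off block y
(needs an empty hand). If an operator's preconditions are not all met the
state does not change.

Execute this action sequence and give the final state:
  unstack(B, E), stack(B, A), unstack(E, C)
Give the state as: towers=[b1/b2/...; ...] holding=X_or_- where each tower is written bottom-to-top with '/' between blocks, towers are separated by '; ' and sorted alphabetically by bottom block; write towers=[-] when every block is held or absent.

towers=[C; D/A/B] holding=E

step 1 (unstack(B, E)): towers=[C/E; D/A] holding=B
step 2 (stack(B, A)): towers=[C/E; D/A/B] holding=-
step 3 (unstack(E, C)): towers=[C; D/A/B] holding=E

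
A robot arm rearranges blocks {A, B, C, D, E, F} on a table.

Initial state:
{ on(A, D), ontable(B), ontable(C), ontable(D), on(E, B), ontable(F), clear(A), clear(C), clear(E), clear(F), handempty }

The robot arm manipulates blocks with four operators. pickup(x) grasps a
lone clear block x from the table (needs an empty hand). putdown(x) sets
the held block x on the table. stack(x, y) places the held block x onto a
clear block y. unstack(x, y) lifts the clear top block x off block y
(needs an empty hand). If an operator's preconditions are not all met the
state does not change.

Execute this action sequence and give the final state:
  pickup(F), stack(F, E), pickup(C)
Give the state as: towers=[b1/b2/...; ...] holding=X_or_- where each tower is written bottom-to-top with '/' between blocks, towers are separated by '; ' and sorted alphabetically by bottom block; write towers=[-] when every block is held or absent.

towers=[B/E/F; D/A] holding=C

step 1 (pickup(F)): towers=[B/E; C; D/A] holding=F
step 2 (stack(F, E)): towers=[B/E/F; C; D/A] holding=-
step 3 (pickup(C)): towers=[B/E/F; D/A] holding=C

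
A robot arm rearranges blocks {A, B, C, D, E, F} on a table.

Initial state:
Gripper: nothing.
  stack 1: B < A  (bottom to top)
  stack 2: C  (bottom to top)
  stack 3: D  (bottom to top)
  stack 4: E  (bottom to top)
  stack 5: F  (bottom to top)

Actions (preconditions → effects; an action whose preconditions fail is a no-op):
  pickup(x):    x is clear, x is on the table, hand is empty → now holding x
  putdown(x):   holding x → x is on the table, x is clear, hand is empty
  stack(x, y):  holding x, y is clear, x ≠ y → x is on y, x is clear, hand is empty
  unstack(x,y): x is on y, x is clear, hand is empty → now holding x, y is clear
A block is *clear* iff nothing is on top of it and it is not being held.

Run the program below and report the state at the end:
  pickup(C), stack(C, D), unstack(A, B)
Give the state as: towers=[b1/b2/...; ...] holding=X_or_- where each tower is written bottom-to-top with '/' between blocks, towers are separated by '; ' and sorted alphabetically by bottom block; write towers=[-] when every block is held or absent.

step 1 (pickup(C)): towers=[B/A; D; E; F] holding=C
step 2 (stack(C, D)): towers=[B/A; D/C; E; F] holding=-
step 3 (unstack(A, B)): towers=[B; D/C; E; F] holding=A

towers=[B; D/C; E; F] holding=A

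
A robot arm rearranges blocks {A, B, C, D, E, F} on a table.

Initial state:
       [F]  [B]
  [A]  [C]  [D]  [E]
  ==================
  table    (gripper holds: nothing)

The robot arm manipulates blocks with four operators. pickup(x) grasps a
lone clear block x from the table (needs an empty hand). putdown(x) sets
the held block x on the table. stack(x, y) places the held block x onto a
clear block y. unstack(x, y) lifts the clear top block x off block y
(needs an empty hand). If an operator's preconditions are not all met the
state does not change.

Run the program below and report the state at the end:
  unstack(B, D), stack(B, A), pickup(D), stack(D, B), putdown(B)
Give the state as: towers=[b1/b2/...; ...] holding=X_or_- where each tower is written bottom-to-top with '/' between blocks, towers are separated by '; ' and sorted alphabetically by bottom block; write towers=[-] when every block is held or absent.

step 1 (unstack(B, D)): towers=[A; C/F; D; E] holding=B
step 2 (stack(B, A)): towers=[A/B; C/F; D; E] holding=-
step 3 (pickup(D)): towers=[A/B; C/F; E] holding=D
step 4 (stack(D, B)): towers=[A/B/D; C/F; E] holding=-
step 5 (putdown(B)) [no-op]: towers=[A/B/D; C/F; E] holding=-

towers=[A/B/D; C/F; E] holding=-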